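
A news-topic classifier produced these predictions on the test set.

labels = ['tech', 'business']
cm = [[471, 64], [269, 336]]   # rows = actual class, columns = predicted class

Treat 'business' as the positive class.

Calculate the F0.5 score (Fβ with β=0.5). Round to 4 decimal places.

Fβ = (1+β²)·TP / ((1+β²)·TP + β²·FN + FP), with β²=1/4
= 1.25·336 / (1.25·336 + 0.25·269 + 64) = 0.7619

0.7619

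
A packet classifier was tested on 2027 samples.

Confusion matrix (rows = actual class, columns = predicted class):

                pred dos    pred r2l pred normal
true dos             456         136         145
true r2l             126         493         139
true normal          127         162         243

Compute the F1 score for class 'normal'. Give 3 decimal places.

0.459

F1 score = 2·TP/(2·TP+FP+FN).
normal: TP=243, FP=145+139=284, FN=127+162=289 → 486/1059 = 0.4589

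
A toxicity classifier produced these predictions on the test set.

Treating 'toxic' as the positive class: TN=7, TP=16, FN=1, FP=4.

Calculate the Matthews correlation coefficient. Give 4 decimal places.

MCC = (TP·TN − FP·FN) / √((TP+FP)(TP+FN)(TN+FP)(TN+FN))
Numerator = 16·7 − 4·1 = 108
Denominator = √(20·17·11·8) = √29920 = 172.9740
MCC = 108 / 172.9740 = 0.6244

0.6244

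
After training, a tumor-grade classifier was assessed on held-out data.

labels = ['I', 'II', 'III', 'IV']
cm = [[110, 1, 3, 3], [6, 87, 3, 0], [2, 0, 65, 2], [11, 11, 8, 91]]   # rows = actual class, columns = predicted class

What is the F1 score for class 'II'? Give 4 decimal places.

Take TP from the diagonal, FP from the rest of the 'II' prediction marginal, FN from the rest of the 'II' actual marginal.
F1 score = 2·TP/(2·TP+FP+FN).
II: TP=87, FP=1+0+11=12, FN=6+3+0=9 → 174/195 = 0.89231

0.8923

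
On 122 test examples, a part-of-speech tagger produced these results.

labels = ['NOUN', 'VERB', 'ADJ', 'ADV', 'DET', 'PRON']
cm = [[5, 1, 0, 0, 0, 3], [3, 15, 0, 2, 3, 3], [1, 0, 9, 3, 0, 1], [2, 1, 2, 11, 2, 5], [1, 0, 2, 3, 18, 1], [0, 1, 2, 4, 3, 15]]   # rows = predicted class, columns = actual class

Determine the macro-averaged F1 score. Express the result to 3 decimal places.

Per-class F1 score (2·TP/(2·TP+FP+FN)):
  NOUN: TP=5, FP=1+0+0+0+3=4, FN=3+1+2+1+0=7 → 10/21 = 0.4762
  VERB: TP=15, FP=3+0+2+3+3=11, FN=1+0+1+0+1=3 → 30/44 = 0.6818
  ADJ: TP=9, FP=1+0+3+0+1=5, FN=0+0+2+2+2=6 → 18/29 = 0.6207
  ADV: TP=11, FP=2+1+2+2+5=12, FN=0+2+3+3+4=12 → 22/46 = 0.4783
  DET: TP=18, FP=1+0+2+3+1=7, FN=0+3+0+2+3=8 → 36/51 = 0.7059
  PRON: TP=15, FP=0+1+2+4+3=10, FN=3+3+1+5+1=13 → 30/53 = 0.5660
Macro-F1 score = mean = (0.4762 + 0.6818 + 0.6207 + 0.4783 + 0.7059 + 0.5660) / 6 = 0.588

0.588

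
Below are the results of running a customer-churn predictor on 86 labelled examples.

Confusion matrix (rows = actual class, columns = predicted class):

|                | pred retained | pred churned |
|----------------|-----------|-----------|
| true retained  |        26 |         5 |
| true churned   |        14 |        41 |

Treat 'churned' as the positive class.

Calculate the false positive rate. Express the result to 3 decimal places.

FPR = FP/(FP+TN) = 5/(5+26) = 0.161

0.161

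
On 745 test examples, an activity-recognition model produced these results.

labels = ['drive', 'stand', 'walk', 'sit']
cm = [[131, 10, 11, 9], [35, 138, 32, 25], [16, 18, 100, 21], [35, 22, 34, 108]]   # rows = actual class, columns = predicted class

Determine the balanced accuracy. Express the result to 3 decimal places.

0.650

Balanced accuracy = mean of per-class recall.
  drive: recall = 131/161 = 0.8137
  stand: recall = 138/230 = 0.6000
  walk: recall = 100/155 = 0.6452
  sit: recall = 108/199 = 0.5427
Mean = (0.8137 + 0.6000 + 0.6452 + 0.5427) / 4 = 0.650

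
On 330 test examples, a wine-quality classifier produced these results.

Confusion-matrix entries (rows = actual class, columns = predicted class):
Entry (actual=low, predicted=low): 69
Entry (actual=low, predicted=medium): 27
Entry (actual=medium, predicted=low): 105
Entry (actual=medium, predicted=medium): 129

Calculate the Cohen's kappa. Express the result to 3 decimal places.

Observed agreement pₒ = trace/N = 198/330 = 0.6000
Expected agreement pₑ = Σ (rowᵢ·colᵢ)/N² = (96·174 + 234·156)/330² = 0.4886
κ = (pₒ − pₑ)/(1 − pₑ) = (0.6000 − 0.4886)/(1 − 0.4886) = 0.218

0.218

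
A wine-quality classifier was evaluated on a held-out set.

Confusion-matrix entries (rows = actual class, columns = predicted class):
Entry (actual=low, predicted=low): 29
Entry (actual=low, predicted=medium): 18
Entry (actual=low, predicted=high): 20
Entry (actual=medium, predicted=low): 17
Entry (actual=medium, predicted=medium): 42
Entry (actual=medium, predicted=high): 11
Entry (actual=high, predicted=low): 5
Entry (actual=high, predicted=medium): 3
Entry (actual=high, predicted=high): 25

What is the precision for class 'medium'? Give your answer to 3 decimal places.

0.667

Treat 'medium' as positive and all other classes as negative.
precision = TP/(TP+FP).
medium: TP=42, FP=18+3=21 → 42/63 = 0.6667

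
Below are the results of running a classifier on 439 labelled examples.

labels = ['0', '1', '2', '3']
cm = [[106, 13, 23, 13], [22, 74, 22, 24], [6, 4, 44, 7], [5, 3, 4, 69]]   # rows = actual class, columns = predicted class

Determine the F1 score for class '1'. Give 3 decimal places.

0.627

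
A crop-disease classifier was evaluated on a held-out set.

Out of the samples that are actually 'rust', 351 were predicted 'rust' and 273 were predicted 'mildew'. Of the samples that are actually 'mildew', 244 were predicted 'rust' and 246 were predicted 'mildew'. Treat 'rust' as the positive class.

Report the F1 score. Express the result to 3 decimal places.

Precision = TP/(TP+FP) = 351/595 = 0.5899
Recall = TP/(TP+FN) = 351/624 = 0.5625
F1 = 2·TP/(2·TP+FP+FN) = 702/1219 = 0.576

0.576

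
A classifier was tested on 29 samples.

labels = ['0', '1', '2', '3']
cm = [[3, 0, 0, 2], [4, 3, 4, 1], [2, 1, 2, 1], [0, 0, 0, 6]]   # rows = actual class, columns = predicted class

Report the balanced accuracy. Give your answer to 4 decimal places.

Balanced accuracy = mean of per-class recall.
  0: recall = 3/5 = 0.60000
  1: recall = 3/12 = 0.25000
  2: recall = 2/6 = 0.33333
  3: recall = 6/6 = 1.00000
Mean = (0.60000 + 0.25000 + 0.33333 + 1.00000) / 4 = 0.5458

0.5458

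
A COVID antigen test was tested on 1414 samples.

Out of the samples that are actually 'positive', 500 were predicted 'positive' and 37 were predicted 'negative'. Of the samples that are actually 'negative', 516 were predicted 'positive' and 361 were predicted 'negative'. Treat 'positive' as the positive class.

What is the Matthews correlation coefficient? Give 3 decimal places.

MCC = (TP·TN − FP·FN) / √((TP+FP)(TP+FN)(TN+FP)(TN+FN))
Numerator = 500·361 − 516·37 = 161408
Denominator = √(1016·537·877·398) = √190436705232 = 436390.5421
MCC = 161408 / 436390.5421 = 0.370

0.370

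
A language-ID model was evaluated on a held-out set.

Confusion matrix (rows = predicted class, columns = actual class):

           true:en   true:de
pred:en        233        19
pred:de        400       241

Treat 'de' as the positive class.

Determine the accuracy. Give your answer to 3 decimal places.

0.531

Accuracy = (TP+TN)/N = (241+233)/893 = 0.531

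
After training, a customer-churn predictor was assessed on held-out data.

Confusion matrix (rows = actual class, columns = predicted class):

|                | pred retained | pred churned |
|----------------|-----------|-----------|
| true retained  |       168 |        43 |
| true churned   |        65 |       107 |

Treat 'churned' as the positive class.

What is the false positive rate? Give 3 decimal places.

FPR = FP/(FP+TN) = 43/(43+168) = 0.204

0.204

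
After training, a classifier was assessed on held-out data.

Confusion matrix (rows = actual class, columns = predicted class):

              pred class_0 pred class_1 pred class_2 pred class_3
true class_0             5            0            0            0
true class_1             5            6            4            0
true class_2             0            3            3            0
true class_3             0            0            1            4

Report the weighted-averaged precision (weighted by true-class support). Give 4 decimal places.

Per-class precision (TP/(TP+FP)):
  class_0: TP=5, FP=5+0+0=5 → 5/10 = 0.50000
  class_1: TP=6, FP=0+3+0=3 → 6/9 = 0.66667
  class_2: TP=3, FP=0+4+1=5 → 3/8 = 0.37500
  class_3: TP=4, FP=0+0+0=0 → 4/4 = 1.00000
Weighted-precision = Σ (supportᵢ/N)·precisionᵢ with N=31: (5/31)·0.50000 + (15/31)·0.66667 + (6/31)·0.37500 + (5/31)·1.00000 = 0.6371

0.6371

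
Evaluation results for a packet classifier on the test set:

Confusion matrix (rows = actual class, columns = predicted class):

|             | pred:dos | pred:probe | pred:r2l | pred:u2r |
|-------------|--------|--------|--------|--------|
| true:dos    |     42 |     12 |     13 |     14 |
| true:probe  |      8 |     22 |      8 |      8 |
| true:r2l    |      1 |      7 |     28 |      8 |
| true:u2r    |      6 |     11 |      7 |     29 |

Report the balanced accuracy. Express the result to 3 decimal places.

0.545

Balanced accuracy = mean of per-class recall.
  dos: recall = 42/81 = 0.5185
  probe: recall = 22/46 = 0.4783
  r2l: recall = 28/44 = 0.6364
  u2r: recall = 29/53 = 0.5472
Mean = (0.5185 + 0.4783 + 0.6364 + 0.5472) / 4 = 0.545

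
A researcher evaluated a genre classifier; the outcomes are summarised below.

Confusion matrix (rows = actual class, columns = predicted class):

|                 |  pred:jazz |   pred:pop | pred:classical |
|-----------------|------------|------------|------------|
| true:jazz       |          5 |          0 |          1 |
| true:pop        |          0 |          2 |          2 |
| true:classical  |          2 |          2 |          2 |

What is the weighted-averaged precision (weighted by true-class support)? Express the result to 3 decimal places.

0.543

Per-class precision (TP/(TP+FP)):
  jazz: TP=5, FP=0+2=2 → 5/7 = 0.7143
  pop: TP=2, FP=0+2=2 → 2/4 = 0.5000
  classical: TP=2, FP=1+2=3 → 2/5 = 0.4000
Weighted-precision = Σ (supportᵢ/N)·precisionᵢ with N=16: (6/16)·0.7143 + (4/16)·0.5000 + (6/16)·0.4000 = 0.543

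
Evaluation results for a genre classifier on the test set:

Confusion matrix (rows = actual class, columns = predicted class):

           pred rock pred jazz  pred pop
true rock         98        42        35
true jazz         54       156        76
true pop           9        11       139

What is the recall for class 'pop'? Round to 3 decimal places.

0.874

One-vs-rest for 'pop': TP = diagonal; FP = other classes predicted 'pop'; FN = 'pop' predicted as other.
recall = TP/(TP+FN).
pop: TP=139, FN=9+11=20 → 139/159 = 0.8742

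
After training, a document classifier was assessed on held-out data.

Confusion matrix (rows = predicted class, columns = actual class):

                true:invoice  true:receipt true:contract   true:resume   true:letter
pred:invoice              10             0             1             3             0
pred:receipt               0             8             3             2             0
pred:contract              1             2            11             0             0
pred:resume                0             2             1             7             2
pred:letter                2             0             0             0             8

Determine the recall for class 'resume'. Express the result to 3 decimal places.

0.583

One-vs-rest for 'resume': TP = diagonal; FP = other classes predicted 'resume'; FN = 'resume' predicted as other.
recall = TP/(TP+FN).
resume: TP=7, FN=3+2+0+0=5 → 7/12 = 0.5833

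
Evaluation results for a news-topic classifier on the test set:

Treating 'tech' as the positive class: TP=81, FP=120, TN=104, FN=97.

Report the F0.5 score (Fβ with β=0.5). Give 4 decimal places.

0.4124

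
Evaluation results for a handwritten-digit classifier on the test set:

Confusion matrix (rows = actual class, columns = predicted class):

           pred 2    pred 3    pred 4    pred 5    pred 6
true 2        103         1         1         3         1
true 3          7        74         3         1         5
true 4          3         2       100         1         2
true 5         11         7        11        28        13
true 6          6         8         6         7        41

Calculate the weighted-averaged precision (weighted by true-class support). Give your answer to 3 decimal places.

0.768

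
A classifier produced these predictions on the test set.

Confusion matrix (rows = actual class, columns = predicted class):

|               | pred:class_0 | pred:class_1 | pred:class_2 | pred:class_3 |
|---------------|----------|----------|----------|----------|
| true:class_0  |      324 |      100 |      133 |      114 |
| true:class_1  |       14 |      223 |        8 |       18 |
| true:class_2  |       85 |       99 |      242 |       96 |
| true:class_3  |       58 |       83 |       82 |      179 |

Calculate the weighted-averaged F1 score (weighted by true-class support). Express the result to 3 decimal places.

0.519

Per-class F1 score (2·TP/(2·TP+FP+FN)):
  class_0: TP=324, FP=14+85+58=157, FN=100+133+114=347 → 648/1152 = 0.5625
  class_1: TP=223, FP=100+99+83=282, FN=14+8+18=40 → 446/768 = 0.5807
  class_2: TP=242, FP=133+8+82=223, FN=85+99+96=280 → 484/987 = 0.4904
  class_3: TP=179, FP=114+18+96=228, FN=58+83+82=223 → 358/809 = 0.4425
Weighted-F1 score = Σ (supportᵢ/N)·F1 scoreᵢ with N=1858: (671/1858)·0.5625 + (263/1858)·0.5807 + (522/1858)·0.4904 + (402/1858)·0.4425 = 0.519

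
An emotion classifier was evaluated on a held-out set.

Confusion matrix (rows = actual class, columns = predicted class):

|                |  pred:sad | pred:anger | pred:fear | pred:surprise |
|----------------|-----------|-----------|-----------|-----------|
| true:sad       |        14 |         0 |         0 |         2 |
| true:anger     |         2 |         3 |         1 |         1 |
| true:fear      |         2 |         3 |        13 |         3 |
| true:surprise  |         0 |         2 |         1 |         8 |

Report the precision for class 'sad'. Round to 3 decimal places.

Treat 'sad' as positive and all other classes as negative.
precision = TP/(TP+FP).
sad: TP=14, FP=2+2+0=4 → 14/18 = 0.7778

0.778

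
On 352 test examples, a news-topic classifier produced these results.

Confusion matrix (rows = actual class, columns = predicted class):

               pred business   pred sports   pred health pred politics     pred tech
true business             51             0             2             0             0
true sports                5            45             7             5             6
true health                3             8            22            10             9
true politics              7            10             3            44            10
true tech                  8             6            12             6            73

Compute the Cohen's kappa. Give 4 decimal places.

0.5789

Observed agreement pₒ = trace/N = 235/352 = 0.66761
Expected agreement pₑ = Σ (rowᵢ·colᵢ)/N² = (53·74 + 68·69 + 52·46 + 74·65 + 105·98)/352² = 0.21070
κ = (pₒ − pₑ)/(1 − pₑ) = (0.66761 − 0.21070)/(1 − 0.21070) = 0.5789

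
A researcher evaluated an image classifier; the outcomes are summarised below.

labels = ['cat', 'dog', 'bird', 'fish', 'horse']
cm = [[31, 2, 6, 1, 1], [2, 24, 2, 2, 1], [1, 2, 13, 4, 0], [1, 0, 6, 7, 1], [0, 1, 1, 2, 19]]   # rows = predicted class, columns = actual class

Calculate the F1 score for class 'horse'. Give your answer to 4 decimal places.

0.8444

One-vs-rest for 'horse': TP = diagonal; FP = other classes predicted 'horse'; FN = 'horse' predicted as other.
F1 score = 2·TP/(2·TP+FP+FN).
horse: TP=19, FP=0+1+1+2=4, FN=1+1+0+1=3 → 38/45 = 0.84444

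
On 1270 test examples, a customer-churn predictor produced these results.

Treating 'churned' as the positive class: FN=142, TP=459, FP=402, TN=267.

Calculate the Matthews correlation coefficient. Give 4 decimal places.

0.1740

MCC = (TP·TN − FP·FN) / √((TP+FP)(TP+FN)(TN+FP)(TN+FN))
Numerator = 459·267 − 402·142 = 65469
Denominator = √(861·601·669·409) = √141588196281 = 376282.0701
MCC = 65469 / 376282.0701 = 0.1740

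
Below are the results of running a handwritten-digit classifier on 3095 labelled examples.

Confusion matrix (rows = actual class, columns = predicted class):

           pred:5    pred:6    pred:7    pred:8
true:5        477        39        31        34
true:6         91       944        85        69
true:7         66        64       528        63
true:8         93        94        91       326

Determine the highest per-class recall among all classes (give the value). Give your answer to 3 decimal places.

Per-class recall (TP/(TP+FN)):
  5: TP=477, FN=39+31+34=104 → 477/581 = 0.8210
  6: TP=944, FN=91+85+69=245 → 944/1189 = 0.7939
  7: TP=528, FN=66+64+63=193 → 528/721 = 0.7323
  8: TP=326, FN=93+94+91=278 → 326/604 = 0.5397
Highest is class '5' with recall = 0.821.

0.821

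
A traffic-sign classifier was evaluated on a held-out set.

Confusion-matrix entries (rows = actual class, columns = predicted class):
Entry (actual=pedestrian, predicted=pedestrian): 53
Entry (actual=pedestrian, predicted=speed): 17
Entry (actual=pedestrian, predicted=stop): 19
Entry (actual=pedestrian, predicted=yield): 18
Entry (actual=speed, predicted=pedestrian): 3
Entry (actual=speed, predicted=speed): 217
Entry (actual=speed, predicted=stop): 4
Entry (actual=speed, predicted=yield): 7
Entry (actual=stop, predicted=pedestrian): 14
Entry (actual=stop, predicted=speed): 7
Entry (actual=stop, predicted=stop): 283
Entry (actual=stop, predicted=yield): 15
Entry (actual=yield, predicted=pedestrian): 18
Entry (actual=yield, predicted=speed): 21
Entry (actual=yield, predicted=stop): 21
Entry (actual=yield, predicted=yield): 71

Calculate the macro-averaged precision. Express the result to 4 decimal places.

0.7339

Per-class precision (TP/(TP+FP)):
  pedestrian: TP=53, FP=3+14+18=35 → 53/88 = 0.60227
  speed: TP=217, FP=17+7+21=45 → 217/262 = 0.82824
  stop: TP=283, FP=19+4+21=44 → 283/327 = 0.86544
  yield: TP=71, FP=18+7+15=40 → 71/111 = 0.63964
Macro-precision = mean = (0.60227 + 0.82824 + 0.86544 + 0.63964) / 4 = 0.7339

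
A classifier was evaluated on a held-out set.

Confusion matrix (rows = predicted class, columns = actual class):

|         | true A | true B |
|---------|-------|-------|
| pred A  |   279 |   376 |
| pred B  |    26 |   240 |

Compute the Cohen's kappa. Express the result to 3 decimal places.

Observed agreement pₒ = trace/N = 519/921 = 0.5635
Expected agreement pₑ = Σ (rowᵢ·colᵢ)/N² = (305·655 + 616·266)/921² = 0.4287
κ = (pₒ − pₑ)/(1 − pₑ) = (0.5635 − 0.4287)/(1 − 0.4287) = 0.236

0.236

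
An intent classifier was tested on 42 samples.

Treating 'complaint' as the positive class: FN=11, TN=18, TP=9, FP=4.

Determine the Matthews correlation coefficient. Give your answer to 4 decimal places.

MCC = (TP·TN − FP·FN) / √((TP+FP)(TP+FN)(TN+FP)(TN+FN))
Numerator = 9·18 − 4·11 = 118
Denominator = √(13·20·22·29) = √165880 = 407.2837
MCC = 118 / 407.2837 = 0.2897

0.2897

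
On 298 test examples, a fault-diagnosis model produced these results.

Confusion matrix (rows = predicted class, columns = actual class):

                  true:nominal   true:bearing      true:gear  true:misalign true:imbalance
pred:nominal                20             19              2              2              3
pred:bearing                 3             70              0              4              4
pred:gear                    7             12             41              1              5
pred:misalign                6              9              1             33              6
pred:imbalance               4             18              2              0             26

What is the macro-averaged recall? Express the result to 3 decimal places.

0.671

Per-class recall (TP/(TP+FN)):
  nominal: TP=20, FN=3+7+6+4=20 → 20/40 = 0.5000
  bearing: TP=70, FN=19+12+9+18=58 → 70/128 = 0.5469
  gear: TP=41, FN=2+0+1+2=5 → 41/46 = 0.8913
  misalign: TP=33, FN=2+4+1+0=7 → 33/40 = 0.8250
  imbalance: TP=26, FN=3+4+5+6=18 → 26/44 = 0.5909
Macro-recall = mean = (0.5000 + 0.5469 + 0.8913 + 0.8250 + 0.5909) / 5 = 0.671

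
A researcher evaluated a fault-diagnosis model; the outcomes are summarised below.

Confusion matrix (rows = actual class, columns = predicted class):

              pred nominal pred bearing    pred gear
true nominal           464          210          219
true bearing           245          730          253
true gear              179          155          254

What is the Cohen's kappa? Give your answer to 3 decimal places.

Observed agreement pₒ = trace/N = 1448/2709 = 0.5345
Expected agreement pₑ = Σ (rowᵢ·colᵢ)/N² = (893·888 + 1228·1095 + 588·726)/2709² = 0.3495
κ = (pₒ − pₑ)/(1 − pₑ) = (0.5345 − 0.3495)/(1 − 0.3495) = 0.284

0.284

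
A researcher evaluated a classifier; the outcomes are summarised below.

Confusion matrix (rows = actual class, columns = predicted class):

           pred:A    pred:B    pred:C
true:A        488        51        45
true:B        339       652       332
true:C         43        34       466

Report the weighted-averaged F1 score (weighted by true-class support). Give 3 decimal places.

0.651

Per-class F1 score (2·TP/(2·TP+FP+FN)):
  A: TP=488, FP=339+43=382, FN=51+45=96 → 976/1454 = 0.6713
  B: TP=652, FP=51+34=85, FN=339+332=671 → 1304/2060 = 0.6330
  C: TP=466, FP=45+332=377, FN=43+34=77 → 932/1386 = 0.6724
Weighted-F1 score = Σ (supportᵢ/N)·F1 scoreᵢ with N=2450: (584/2450)·0.6713 + (1323/2450)·0.6330 + (543/2450)·0.6724 = 0.651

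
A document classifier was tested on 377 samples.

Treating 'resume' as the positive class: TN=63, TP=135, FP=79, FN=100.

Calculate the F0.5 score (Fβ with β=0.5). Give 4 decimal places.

Fβ = (1+β²)·TP / ((1+β²)·TP + β²·FN + FP), with β²=1/4
= 1.25·135 / (1.25·135 + 0.25·100 + 79) = 0.6187

0.6187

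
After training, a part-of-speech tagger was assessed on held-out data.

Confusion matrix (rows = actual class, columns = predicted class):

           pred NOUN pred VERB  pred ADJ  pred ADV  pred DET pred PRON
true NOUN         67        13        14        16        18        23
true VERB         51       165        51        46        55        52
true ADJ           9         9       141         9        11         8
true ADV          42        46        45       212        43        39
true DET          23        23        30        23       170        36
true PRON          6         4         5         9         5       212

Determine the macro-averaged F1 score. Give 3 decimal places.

Per-class F1 score (2·TP/(2·TP+FP+FN)):
  NOUN: TP=67, FP=51+9+42+23+6=131, FN=13+14+16+18+23=84 → 134/349 = 0.3840
  VERB: TP=165, FP=13+9+46+23+4=95, FN=51+51+46+55+52=255 → 330/680 = 0.4853
  ADJ: TP=141, FP=14+51+45+30+5=145, FN=9+9+9+11+8=46 → 282/473 = 0.5962
  ADV: TP=212, FP=16+46+9+23+9=103, FN=42+46+45+43+39=215 → 424/742 = 0.5714
  DET: TP=170, FP=18+55+11+43+5=132, FN=23+23+30+23+36=135 → 340/607 = 0.5601
  PRON: TP=212, FP=23+52+8+39+36=158, FN=6+4+5+9+5=29 → 424/611 = 0.6939
Macro-F1 score = mean = (0.3840 + 0.4853 + 0.5962 + 0.5714 + 0.5601 + 0.6939) / 6 = 0.548

0.548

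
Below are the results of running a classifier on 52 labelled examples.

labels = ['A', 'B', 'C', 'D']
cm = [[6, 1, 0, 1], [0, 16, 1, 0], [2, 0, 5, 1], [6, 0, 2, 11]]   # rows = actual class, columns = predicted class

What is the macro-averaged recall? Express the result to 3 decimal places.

Per-class recall (TP/(TP+FN)):
  A: TP=6, FN=1+0+1=2 → 6/8 = 0.7500
  B: TP=16, FN=0+1+0=1 → 16/17 = 0.9412
  C: TP=5, FN=2+0+1=3 → 5/8 = 0.6250
  D: TP=11, FN=6+0+2=8 → 11/19 = 0.5789
Macro-recall = mean = (0.7500 + 0.9412 + 0.6250 + 0.5789) / 4 = 0.724

0.724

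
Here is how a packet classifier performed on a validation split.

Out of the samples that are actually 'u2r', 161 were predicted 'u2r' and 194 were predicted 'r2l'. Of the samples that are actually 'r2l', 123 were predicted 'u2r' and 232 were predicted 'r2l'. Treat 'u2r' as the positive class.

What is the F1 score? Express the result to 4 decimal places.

Precision = TP/(TP+FP) = 161/284 = 0.5669
Recall = TP/(TP+FN) = 161/355 = 0.4535
F1 = 2·TP/(2·TP+FP+FN) = 322/639 = 0.5039

0.5039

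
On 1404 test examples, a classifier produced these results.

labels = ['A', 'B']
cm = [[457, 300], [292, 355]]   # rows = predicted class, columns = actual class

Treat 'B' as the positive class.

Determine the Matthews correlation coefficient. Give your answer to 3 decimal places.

0.152

MCC = (TP·TN − FP·FN) / √((TP+FP)(TP+FN)(TN+FP)(TN+FN))
Numerator = 355·457 − 292·300 = 74635
Denominator = √(647·655·749·757) = √240283128505 = 490186.8302
MCC = 74635 / 490186.8302 = 0.152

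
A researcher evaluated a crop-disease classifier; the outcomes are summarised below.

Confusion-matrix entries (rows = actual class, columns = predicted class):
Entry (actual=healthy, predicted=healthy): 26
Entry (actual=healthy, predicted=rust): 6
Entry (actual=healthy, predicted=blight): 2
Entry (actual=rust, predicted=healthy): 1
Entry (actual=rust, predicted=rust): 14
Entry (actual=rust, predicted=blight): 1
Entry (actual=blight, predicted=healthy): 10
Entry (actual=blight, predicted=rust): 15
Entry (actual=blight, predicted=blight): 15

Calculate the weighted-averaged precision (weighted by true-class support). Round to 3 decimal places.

0.707

Per-class precision (TP/(TP+FP)):
  healthy: TP=26, FP=1+10=11 → 26/37 = 0.7027
  rust: TP=14, FP=6+15=21 → 14/35 = 0.4000
  blight: TP=15, FP=2+1=3 → 15/18 = 0.8333
Weighted-precision = Σ (supportᵢ/N)·precisionᵢ with N=90: (34/90)·0.7027 + (16/90)·0.4000 + (40/90)·0.8333 = 0.707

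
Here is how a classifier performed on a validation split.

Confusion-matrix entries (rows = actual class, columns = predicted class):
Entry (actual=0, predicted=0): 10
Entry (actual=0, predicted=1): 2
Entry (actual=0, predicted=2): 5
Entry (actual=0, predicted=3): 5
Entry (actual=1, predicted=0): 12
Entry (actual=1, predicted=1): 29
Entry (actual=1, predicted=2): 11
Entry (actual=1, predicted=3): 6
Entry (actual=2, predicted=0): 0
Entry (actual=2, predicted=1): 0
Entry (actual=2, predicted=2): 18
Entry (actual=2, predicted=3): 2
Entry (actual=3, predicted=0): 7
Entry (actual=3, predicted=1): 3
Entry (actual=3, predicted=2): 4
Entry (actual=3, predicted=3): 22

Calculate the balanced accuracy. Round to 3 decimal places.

0.616

Balanced accuracy = mean of per-class recall.
  0: recall = 10/22 = 0.4545
  1: recall = 29/58 = 0.5000
  2: recall = 18/20 = 0.9000
  3: recall = 22/36 = 0.6111
Mean = (0.4545 + 0.5000 + 0.9000 + 0.6111) / 4 = 0.616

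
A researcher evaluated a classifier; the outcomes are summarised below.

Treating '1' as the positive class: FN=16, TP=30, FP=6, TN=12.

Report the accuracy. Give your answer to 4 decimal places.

Accuracy = (TP+TN)/N = (30+12)/64 = 0.6563

0.6563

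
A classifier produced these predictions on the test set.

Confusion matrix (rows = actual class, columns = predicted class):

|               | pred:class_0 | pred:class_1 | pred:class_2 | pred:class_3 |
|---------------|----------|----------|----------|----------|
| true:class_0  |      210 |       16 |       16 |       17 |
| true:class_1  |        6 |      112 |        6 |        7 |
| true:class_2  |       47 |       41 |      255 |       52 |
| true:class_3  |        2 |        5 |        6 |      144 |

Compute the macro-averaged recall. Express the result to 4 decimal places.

0.8071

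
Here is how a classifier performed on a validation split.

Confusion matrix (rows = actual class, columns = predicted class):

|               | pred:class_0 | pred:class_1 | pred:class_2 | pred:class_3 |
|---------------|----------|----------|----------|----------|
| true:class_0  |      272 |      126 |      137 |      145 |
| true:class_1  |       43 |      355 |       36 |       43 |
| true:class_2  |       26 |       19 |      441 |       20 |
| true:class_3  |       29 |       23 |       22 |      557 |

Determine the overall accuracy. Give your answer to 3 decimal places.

Accuracy = trace / total = (272+355+441+557=1625) / 2294 = 1625/2294 = 0.708

0.708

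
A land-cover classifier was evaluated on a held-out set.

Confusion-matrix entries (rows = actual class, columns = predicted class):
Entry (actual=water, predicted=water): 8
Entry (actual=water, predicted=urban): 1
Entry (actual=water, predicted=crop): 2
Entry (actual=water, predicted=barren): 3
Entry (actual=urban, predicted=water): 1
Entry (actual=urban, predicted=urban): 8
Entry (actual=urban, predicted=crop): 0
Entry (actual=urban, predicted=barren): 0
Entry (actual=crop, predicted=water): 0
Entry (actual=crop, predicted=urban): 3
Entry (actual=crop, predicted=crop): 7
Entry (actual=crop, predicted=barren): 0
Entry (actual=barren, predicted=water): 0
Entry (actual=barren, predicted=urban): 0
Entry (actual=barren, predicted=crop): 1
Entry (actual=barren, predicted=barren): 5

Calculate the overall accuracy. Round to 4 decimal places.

0.7179

Accuracy = trace / total = (8+8+7+5=28) / 39 = 28/39 = 0.7179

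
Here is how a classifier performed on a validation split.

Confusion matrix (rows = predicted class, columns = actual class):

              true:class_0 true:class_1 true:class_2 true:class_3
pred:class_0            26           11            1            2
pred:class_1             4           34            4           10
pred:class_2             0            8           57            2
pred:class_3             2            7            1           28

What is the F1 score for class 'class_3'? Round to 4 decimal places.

0.7000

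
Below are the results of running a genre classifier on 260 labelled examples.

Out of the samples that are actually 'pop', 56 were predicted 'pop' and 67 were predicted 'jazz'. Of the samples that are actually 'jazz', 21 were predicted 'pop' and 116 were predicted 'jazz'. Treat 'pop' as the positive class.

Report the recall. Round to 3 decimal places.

0.455

Recall = TP/(TP+FN) = 56/(56+67) = 56/123 = 0.455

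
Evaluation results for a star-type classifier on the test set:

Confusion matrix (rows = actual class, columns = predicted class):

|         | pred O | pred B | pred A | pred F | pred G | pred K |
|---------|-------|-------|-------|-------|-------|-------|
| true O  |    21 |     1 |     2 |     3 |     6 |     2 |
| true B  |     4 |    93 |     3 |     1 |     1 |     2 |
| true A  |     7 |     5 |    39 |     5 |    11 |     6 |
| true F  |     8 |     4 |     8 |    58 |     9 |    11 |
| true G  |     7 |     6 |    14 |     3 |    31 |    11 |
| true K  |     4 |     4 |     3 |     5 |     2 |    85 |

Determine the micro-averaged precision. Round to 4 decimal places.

0.6742

Micro-averaging pools counts across classes: ΣTP=327, ΣFP=158, ΣFN=158.
Micro-precision = TP/(TP+FP) on pooled counts = 0.6742 (equals overall accuracy in single-label multiclass).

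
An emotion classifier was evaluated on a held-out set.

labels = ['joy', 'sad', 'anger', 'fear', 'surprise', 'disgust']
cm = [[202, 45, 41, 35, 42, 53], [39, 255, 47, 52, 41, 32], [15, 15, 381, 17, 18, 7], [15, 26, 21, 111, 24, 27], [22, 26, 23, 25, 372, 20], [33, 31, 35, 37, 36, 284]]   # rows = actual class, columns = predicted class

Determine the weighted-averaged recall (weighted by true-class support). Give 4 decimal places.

0.6407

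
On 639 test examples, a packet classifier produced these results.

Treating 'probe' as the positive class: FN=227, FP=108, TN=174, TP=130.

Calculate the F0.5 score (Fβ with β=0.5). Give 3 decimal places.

Fβ = (1+β²)·TP / ((1+β²)·TP + β²·FN + FP), with β²=1/4
= 1.25·130 / (1.25·130 + 0.25·227 + 108) = 0.497

0.497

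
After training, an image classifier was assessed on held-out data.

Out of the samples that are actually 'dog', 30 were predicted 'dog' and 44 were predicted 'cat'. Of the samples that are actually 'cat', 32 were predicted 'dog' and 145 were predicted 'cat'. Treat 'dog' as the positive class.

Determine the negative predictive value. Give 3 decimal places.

0.767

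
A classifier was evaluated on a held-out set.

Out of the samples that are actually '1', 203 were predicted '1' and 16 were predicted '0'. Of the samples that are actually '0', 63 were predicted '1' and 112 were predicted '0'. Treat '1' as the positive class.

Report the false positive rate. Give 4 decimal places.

FPR = FP/(FP+TN) = 63/(63+112) = 0.3600

0.3600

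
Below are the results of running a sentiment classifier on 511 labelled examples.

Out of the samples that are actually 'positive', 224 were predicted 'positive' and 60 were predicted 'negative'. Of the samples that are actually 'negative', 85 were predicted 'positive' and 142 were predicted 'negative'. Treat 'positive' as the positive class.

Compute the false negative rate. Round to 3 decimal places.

0.211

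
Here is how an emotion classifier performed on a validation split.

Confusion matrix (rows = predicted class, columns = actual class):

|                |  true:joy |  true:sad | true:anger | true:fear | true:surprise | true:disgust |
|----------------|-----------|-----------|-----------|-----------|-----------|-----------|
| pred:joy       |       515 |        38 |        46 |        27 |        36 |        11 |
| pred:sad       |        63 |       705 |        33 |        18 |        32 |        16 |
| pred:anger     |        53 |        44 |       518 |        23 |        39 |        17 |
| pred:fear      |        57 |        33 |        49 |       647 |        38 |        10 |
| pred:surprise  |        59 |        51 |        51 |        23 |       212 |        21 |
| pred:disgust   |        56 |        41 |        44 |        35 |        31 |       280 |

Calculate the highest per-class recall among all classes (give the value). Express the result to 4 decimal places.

Per-class recall (TP/(TP+FN)):
  joy: TP=515, FN=63+53+57+59+56=288 → 515/803 = 0.64134
  sad: TP=705, FN=38+44+33+51+41=207 → 705/912 = 0.77303
  anger: TP=518, FN=46+33+49+51+44=223 → 518/741 = 0.69906
  fear: TP=647, FN=27+18+23+23+35=126 → 647/773 = 0.83700
  surprise: TP=212, FN=36+32+39+38+31=176 → 212/388 = 0.54639
  disgust: TP=280, FN=11+16+17+10+21=75 → 280/355 = 0.78873
Highest is class 'fear' with recall = 0.8370.

0.8370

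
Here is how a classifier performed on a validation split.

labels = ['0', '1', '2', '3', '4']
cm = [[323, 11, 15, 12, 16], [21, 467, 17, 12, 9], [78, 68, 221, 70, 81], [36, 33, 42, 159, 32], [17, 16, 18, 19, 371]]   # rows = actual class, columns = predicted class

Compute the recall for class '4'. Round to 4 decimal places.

0.8413

recall = TP/(TP+FN).
4: TP=371, FN=17+16+18+19=70 → 371/441 = 0.84127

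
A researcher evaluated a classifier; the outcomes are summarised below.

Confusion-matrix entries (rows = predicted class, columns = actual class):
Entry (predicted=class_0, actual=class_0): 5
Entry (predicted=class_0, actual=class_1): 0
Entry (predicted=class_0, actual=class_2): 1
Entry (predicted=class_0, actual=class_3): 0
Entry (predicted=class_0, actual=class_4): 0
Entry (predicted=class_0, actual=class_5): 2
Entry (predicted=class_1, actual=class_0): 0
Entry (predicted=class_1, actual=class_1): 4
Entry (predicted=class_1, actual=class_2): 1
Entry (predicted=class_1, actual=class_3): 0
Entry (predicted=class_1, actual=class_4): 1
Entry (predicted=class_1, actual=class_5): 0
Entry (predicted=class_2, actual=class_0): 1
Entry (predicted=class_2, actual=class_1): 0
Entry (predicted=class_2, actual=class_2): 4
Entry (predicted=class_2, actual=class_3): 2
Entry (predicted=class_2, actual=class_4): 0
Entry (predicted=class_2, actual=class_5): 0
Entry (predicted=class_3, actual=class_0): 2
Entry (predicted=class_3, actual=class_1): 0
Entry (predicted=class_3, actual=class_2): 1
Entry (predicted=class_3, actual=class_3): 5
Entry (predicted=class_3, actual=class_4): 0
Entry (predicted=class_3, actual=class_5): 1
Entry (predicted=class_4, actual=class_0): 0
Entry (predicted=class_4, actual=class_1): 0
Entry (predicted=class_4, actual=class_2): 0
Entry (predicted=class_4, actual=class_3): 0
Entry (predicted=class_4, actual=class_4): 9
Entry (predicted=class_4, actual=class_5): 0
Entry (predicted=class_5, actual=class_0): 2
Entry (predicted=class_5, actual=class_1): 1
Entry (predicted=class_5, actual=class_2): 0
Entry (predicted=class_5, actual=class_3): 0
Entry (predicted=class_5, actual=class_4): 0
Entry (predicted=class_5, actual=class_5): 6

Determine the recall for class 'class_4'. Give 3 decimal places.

Take TP from the diagonal, FP from the rest of the 'class_4' prediction marginal, FN from the rest of the 'class_4' actual marginal.
recall = TP/(TP+FN).
class_4: TP=9, FN=0+1+0+0+0=1 → 9/10 = 0.9000

0.900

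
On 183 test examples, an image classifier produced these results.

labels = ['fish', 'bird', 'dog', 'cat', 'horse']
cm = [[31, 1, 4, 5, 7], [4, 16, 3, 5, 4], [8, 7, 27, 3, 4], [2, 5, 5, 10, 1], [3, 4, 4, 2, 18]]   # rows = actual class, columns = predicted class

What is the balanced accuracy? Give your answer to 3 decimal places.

0.542

Balanced accuracy = mean of per-class recall.
  fish: recall = 31/48 = 0.6458
  bird: recall = 16/32 = 0.5000
  dog: recall = 27/49 = 0.5510
  cat: recall = 10/23 = 0.4348
  horse: recall = 18/31 = 0.5806
Mean = (0.6458 + 0.5000 + 0.5510 + 0.4348 + 0.5806) / 5 = 0.542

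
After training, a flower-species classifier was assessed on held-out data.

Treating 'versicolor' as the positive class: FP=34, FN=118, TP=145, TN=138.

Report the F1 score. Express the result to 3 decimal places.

Precision = TP/(TP+FP) = 145/179 = 0.8101
Recall = TP/(TP+FN) = 145/263 = 0.5513
F1 = 2·TP/(2·TP+FP+FN) = 290/442 = 0.656

0.656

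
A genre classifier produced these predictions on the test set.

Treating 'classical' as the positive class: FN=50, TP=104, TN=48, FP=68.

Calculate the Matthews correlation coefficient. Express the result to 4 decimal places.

0.0917

MCC = (TP·TN − FP·FN) / √((TP+FP)(TP+FN)(TN+FP)(TN+FN))
Numerator = 104·48 − 68·50 = 1592
Denominator = √(172·154·116·98) = √301115584 = 17352.6823
MCC = 1592 / 17352.6823 = 0.0917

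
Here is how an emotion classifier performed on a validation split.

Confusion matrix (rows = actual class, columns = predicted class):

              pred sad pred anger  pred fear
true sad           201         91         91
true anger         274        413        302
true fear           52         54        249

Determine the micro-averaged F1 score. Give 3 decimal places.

Micro-averaging pools counts across classes: ΣTP=863, ΣFP=864, ΣFN=864.
Micro-F1 score = 2·TP/(2·TP+FP+FN) on pooled counts = 0.500 (equals overall accuracy in single-label multiclass).

0.500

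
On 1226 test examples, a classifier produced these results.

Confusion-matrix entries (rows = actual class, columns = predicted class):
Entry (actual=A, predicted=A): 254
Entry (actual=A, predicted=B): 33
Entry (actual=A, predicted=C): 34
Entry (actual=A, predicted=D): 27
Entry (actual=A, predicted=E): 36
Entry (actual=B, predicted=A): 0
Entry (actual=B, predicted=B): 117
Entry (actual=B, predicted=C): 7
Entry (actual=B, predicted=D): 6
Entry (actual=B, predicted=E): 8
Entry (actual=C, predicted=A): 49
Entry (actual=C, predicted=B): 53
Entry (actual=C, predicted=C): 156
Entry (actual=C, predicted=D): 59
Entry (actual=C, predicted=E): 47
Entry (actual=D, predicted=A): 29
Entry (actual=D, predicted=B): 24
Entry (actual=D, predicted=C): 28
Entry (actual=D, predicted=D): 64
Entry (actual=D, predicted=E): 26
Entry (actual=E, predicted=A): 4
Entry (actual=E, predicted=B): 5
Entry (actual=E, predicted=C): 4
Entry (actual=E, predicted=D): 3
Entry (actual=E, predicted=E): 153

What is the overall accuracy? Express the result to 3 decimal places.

Accuracy = trace / total = (254+117+156+64+153=744) / 1226 = 744/1226 = 0.607

0.607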